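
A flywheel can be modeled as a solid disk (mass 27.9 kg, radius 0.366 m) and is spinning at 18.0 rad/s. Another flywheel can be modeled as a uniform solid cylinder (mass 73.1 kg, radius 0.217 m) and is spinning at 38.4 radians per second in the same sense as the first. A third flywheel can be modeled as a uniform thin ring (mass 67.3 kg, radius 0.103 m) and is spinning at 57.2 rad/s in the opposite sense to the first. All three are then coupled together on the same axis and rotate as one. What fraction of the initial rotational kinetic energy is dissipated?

fraction ≈ 0.853

No external torque acts about the common axis, so total angular momentum is conserved.
Moments of inertia: I_A = ½(27.9)(0.366)² = 1.869 kg·m²; I_B = ½(73.1)(0.217)² = 1.721 kg·m²; I_C = (67.3)(0.103)² = 0.7140 kg·m².
Taking A's sense as positive: L = (1.869)(18.0) + (1.721)(38.4) − (0.7140)(57.2) = 58.89 kg·m²·rad/s.
Combined I = 1.869 + 1.721 + 0.7140 = 4.304 kg·m².
ω_f = L / I = 58.89 / 4.304 = 13.68 rad/s.
KE_i = ½ΣIω² = 2740 J; KE_f = ½(4.304)(13.68)² = 402.9 J.
Fraction dissipated = (KE_i − KE_f)/KE_i = 0.8530.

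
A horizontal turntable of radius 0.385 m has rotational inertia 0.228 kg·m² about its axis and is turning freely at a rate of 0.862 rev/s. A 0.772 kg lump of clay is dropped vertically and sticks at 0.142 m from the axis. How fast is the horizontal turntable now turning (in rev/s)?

ω_f ≈ 0.807 rev/s

No external torque acts about the axis; L_before = L_after.
Added inertia Σmr² = (0.772)(0.142)² = 0.01557 kg·m²; I_f = 0.2280 + 0.01557 = 0.2436 kg·m².
ω_f = I_p ω_i / I_f = (0.2280)(0.862) / 0.2436 = 0.8069 rev/s.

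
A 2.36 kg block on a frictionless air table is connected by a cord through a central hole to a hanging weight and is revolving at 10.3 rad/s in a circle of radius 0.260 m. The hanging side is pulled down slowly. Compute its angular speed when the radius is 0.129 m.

The constraining force is radial, so m r² ω about the center is conserved.
ω₂ = ω₁ (r₁/r₂)² = (10.3)(0.260/0.129)² = 41.84 rad/s.

ω₂ ≈ 41.8 rad/s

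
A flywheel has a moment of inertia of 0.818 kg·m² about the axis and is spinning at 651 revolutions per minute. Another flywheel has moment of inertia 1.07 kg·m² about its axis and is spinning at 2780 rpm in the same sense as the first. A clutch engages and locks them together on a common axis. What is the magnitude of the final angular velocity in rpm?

|ω_f| ≈ 1860 rpm

No external torque acts about the common axis, so total angular momentum is conserved.
Taking A's sense as positive: L = (0.8180)(651) + (1.070)(2780) = 3507 kg·m²·rpm.
Combined I = 0.8180 + 1.070 = 1.888 kg·m².
ω_f = L / I = 3507 / 1.888 = 1858 rpm.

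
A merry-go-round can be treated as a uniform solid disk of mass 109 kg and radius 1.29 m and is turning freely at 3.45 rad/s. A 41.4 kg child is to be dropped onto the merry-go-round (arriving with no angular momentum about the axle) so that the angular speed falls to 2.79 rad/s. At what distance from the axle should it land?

No external torque acts about the axle; L_before = L_after.
I_p = ½(109)(1.29)² = 90.69 kg·m².
I_p ω_i = (I_p + m r²) ω_f ⇒ m r² = I_p(ω_i/ω_f − 1) = 90.69(3.45/2.79 − 1) = 21.45 kg·m².
r = √(21.45/41.4) = 0.7199 m.

r ≈ 0.720 m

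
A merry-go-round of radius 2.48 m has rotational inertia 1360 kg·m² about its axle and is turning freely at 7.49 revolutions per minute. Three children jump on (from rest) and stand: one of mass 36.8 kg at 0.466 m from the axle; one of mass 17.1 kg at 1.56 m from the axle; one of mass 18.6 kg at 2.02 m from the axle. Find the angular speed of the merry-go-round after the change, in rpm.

No external torque acts about the axle; L_before = L_after.
Added inertia Σmr² = (36.8)(0.466)² + (17.1)(1.56)² + (18.6)(2.02)² = 125.5 kg·m²; I_f = 1360 + 125.5 = 1486 kg·m².
ω_f = I_p ω_i / I_f = (1360)(7.49) / 1486 = 6.857 rpm.

ω_f ≈ 6.86 rpm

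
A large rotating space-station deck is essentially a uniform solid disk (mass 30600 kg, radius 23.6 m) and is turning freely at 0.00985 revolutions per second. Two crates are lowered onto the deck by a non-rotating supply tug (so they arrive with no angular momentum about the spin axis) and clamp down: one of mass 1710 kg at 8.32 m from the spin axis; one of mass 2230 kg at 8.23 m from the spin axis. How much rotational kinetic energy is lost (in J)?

energy lost ≈ 500 J

No external torque acts about the spin axis; L_before = L_after.
I_p = ½(30600)(23.6)² = 8.521e+06 kg·m².
Added inertia Σmr² = (1710)(8.32)² + (2230)(8.23)² = 2.694e+05 kg·m²; I_f = 8.521e+06 + 2.694e+05 = 8.791e+06 kg·m².
ω_f = I_p ω_i / I_f = (8.521e+06)(0.00985) / 8.791e+06 = 0.009548 rev/s.
KE_i = ½(8.521e+06)(0.06189 rad/s)² = 16320 J; KE_f = ½(8.791e+06)(0.05999)² = 15820 J.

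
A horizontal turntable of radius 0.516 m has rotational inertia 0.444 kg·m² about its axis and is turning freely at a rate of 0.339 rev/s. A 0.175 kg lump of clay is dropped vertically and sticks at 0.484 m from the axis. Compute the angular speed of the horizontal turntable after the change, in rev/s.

No external torque acts about the axis; L_before = L_after.
Added inertia Σmr² = (0.175)(0.484)² = 0.04099 kg·m²; I_f = 0.4440 + 0.04099 = 0.4850 kg·m².
ω_f = I_p ω_i / I_f = (0.4440)(0.339) / 0.4850 = 0.3103 rev/s.

ω_f ≈ 0.310 rev/s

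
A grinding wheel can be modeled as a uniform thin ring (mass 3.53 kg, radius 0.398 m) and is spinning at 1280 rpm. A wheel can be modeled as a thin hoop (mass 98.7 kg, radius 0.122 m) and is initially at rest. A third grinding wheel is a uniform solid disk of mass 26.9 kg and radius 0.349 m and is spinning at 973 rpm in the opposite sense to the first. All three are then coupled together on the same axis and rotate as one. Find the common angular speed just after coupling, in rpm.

|ω_f| ≈ 240 rpm

The coupling torques are internal; angular momentum about the shared axis is conserved.
Moments of inertia: I_A = (3.53)(0.398)² = 0.5592 kg·m²; I_B = (98.7)(0.122)² = 1.469 kg·m²; I_C = ½(26.9)(0.349)² = 1.638 kg·m².
Taking A's sense as positive: L = (0.5592)(1280) − (1.638)(973) = -878.3 kg·m²·rpm.
Combined I = 0.5592 + 1.469 + 1.638 = 3.666 kg·m².
ω_f = L / I = -878.3 / 3.666 = -239.5 rpm.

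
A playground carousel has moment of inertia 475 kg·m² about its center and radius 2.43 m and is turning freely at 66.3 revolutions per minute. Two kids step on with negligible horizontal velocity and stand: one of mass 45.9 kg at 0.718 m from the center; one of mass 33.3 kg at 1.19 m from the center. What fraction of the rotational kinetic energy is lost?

fraction ≈ 0.130

The added mass arrives with no angular momentum about the center, and any external torque about the center is negligible, so the system's angular momentum is conserved.
Added inertia Σmr² = (45.9)(0.718)² + (33.3)(1.19)² = 70.82 kg·m²; I_f = 475.0 + 70.82 = 545.8 kg·m².
ω_f = I_p ω_i / I_f = (475.0)(66.3) / 545.8 = 57.70 rpm.
KE_i = ½(475.0)(6.943 rad/s)² = 11450 J; KE_f = ½(545.8)(6.042)² = 9963 J.
Fraction lost = 0.1297.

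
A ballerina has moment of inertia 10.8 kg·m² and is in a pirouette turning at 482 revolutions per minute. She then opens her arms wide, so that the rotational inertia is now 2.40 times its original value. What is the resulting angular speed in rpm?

ω₂ ≈ 201 rpm

With no external torque about the axis, L is conserved: I₁ω₁ = I₂ω₂.
I₂ = 2.40 × 10.8 = 25.92 kg·m².
ω₂ = I₁ω₁ / I₂ = (10.80)(482 rpm) / (25.92) = 200.8 rpm.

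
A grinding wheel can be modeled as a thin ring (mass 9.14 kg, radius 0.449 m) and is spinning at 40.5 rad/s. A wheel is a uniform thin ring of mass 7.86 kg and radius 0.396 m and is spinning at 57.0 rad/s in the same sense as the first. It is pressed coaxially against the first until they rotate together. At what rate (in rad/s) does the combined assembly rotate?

|ω_f| ≈ 47.1 rad/s

No external torque acts about the common axis, so total angular momentum is conserved.
Moments of inertia: I_A = (9.14)(0.449)² = 1.843 kg·m²; I_B = (7.86)(0.396)² = 1.233 kg·m².
Taking A's sense as positive: L = (1.843)(40.5) + (1.233)(57.0) = 144.9 kg·m²·rad/s.
Combined I = 1.843 + 1.233 = 3.075 kg·m².
ω_f = L / I = 144.9 / 3.075 = 47.11 rad/s.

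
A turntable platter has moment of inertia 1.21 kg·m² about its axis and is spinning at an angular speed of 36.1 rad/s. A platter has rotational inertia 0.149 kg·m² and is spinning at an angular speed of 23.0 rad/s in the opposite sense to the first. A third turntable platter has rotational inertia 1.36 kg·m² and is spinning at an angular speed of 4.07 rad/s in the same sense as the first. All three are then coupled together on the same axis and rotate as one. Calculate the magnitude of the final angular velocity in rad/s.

|ω_f| ≈ 16.8 rad/s

No external torque acts about the common axis, so total angular momentum is conserved.
Taking A's sense as positive: L = (1.210)(36.1) − (0.1490)(23.0) + (1.360)(4.07) = 45.79 kg·m²·rad/s.
Combined I = 1.210 + 0.1490 + 1.360 = 2.719 kg·m².
ω_f = L / I = 45.79 / 2.719 = 16.84 rad/s.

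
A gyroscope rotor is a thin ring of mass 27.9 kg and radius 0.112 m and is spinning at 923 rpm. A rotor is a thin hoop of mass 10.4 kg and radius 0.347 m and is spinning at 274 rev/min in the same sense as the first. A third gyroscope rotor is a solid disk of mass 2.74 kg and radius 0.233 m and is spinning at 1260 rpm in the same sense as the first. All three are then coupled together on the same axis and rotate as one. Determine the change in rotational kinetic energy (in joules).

ΔKE ≈ -909 J

The coupling torques are internal; angular momentum about the shared axis is conserved.
Moments of inertia: I_A = (27.9)(0.112)² = 0.3500 kg·m²; I_B = (10.4)(0.347)² = 1.252 kg·m²; I_C = ½(2.74)(0.233)² = 0.07438 kg·m².
Taking A's sense as positive: L = (0.3500)(923) + (1.252)(274) + (0.07438)(1260) = 759.9 kg·m²·rpm.
Combined I = 0.3500 + 1.252 + 0.07438 = 1.677 kg·m².
ω_f = L / I = 759.9 / 1.677 = 453.2 rpm.
KE_i = ½ΣIω² = 2798 J; KE_f = ½(1.677)(47.46)² = 1888 J.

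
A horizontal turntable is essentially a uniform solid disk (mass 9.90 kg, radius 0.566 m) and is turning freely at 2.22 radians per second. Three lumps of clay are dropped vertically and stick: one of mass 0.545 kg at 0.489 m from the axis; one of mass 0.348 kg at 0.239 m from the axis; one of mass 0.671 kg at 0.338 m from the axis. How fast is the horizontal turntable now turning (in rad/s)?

ω_f ≈ 1.94 rad/s

The added mass arrives with no angular momentum about the axis, and any external torque about the axis is negligible, so the system's angular momentum is conserved.
I_p = ½(9.90)(0.566)² = 1.586 kg·m².
Added inertia Σmr² = (0.545)(0.489)² + (0.348)(0.239)² + (0.671)(0.338)² = 0.2269 kg·m²; I_f = 1.586 + 0.2269 = 1.813 kg·m².
ω_f = I_p ω_i / I_f = (1.586)(2.22) / 1.813 = 1.942 rad/s.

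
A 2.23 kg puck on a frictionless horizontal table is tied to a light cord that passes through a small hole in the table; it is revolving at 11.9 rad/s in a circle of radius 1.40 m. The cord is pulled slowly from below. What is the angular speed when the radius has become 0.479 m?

ω₂ ≈ 102 rad/s

The constraining force is radial, so m r² ω about the center is conserved.
ω₂ = ω₁ (r₁/r₂)² = (11.9)(1.40/0.479)² = 101.7 rad/s.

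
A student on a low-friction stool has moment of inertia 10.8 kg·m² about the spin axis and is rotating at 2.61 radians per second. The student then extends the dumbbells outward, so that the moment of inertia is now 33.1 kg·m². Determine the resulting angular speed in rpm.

ω₂ ≈ 8.13 rpm

No external torque acts about the spin axis, so angular momentum is conserved.
ω₂ = I₁ω₁ / I₂ = (10.80)(2.61 rad/s) / (33.10) = 0.8516 rad/s = 8.132 rpm.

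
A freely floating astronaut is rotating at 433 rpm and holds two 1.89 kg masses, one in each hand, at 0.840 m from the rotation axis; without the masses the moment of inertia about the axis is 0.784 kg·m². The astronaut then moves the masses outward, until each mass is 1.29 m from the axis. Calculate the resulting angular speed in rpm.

ω₂ ≈ 211 rpm

With no external torque about the axis, L is conserved: I₁ω₁ = I₂ω₂.
I₁ = 0.784 + 2(1.89)(0.840)² = 3.451 kg·m²; I₂ = 0.784 + 2(1.89)(1.29)² = 7.074 kg·m².
ω₂ = I₁ω₁ / I₂ = (3.451)(433 rpm) / (7.074) = 211.2 rpm.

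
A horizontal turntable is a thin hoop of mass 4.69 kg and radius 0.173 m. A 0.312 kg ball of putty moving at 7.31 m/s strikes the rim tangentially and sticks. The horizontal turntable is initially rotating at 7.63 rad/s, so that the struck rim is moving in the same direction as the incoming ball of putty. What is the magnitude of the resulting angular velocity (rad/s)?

About the axle the impulsive forces during the collision are internal, so angular momentum about that axis is conserved.
I_p = (4.69)(0.173)² = 0.1404 kg·m². Taking the sense of the ball of putty's angular momentum as positive, L_{ball} = m v R = (0.312)(7.31)(0.173) = 0.3946 kg·m²/s.
L_i = +I_p ω_p + m v R = +(0.1404)(7.63) + 0.3946 = 1.466 kg·m²/s.
After sticking, I_f = I_p + m R² = 0.1404 + (0.312)(0.173)² = 0.1497 kg·m².
ω_f = L_i / I_f = 1.466 / 0.1497 = 9.790 rad/s.

|ω_f| ≈ 9.79 rad/s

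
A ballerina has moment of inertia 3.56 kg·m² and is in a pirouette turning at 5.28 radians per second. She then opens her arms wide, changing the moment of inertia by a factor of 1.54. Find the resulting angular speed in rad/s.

No external torque acts about the spin axis, so angular momentum is conserved.
I₂ = 1.54 × 3.56 = 5.482 kg·m².
ω₂ = I₁ω₁ / I₂ = (3.560)(5.28 rad/s) / (5.482) = 3.429 rad/s.

ω₂ ≈ 3.43 rad/s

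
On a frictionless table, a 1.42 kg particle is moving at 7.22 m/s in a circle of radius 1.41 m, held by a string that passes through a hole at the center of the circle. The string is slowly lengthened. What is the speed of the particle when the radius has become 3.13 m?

v₂ ≈ 3.25 m/s

Central (radial) force ⇒ zero torque about the center ⇒ m v r is constant.
v₂ = v₁ r₁ / r₂ = (7.22)(1.41) / (3.13) = 3.252 m/s.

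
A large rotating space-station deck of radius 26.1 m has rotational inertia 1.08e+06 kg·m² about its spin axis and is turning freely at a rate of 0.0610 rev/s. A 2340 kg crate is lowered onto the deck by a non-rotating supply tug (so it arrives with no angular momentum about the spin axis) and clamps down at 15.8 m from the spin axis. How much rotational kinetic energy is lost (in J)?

The added mass arrives with no angular momentum about the spin axis, and any external torque about the spin axis is negligible, so the system's angular momentum is conserved.
Added inertia Σmr² = (2340)(15.8)² = 5.842e+05 kg·m²; I_f = 1.080e+06 + 5.842e+05 = 1.664e+06 kg·m².
ω_f = I_p ω_i / I_f = (1.080e+06)(0.0610) / 1.664e+06 = 0.03959 rev/s.
KE_i = ½(1.080e+06)(0.3833 rad/s)² = 79330 J; KE_f = ½(1.664e+06)(0.2487)² = 51480 J.

energy lost ≈ 27800 J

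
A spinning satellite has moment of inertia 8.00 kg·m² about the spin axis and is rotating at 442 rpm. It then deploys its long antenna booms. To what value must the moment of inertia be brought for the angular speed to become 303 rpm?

I₂ ≈ 11.7 kg·m²

No external torque acts about the spin axis, so angular momentum is conserved.
I₂ = I₁ω₁ / ω₂ = (8.00)(442) / (303) = 11.67 kg·m².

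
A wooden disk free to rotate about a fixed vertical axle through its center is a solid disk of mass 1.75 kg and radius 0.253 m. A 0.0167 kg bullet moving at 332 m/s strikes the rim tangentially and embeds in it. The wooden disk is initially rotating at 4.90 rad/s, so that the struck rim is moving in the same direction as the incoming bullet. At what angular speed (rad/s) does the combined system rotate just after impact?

|ω_f| ≈ 29.4 rad/s

About the axle the impulsive forces during the collision are internal, so angular momentum about that axis is conserved.
I_p = ½(1.75)(0.253)² = 0.05601 kg·m². Taking the sense of the bullet's angular momentum as positive, L_{bullet} = m v R = (0.0167)(332)(0.253) = 1.403 kg·m²/s.
L_i = +I_p ω_p + m v R = +(0.05601)(4.90) + 1.403 = 1.677 kg·m²/s.
After sticking, I_f = I_p + m R² = 0.05601 + (0.0167)(0.253)² = 0.05708 kg·m².
ω_f = L_i / I_f = 1.677 / 0.05708 = 29.38 rad/s.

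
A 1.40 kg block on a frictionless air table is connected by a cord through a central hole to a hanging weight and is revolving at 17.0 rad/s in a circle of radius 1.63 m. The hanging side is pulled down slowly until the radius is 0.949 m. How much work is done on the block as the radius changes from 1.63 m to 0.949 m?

The constraining force is radial, so m r² ω about the center is conserved.
ω₂ = ω₁ (r₁/r₂)² = (17.0)(1.63/0.949)² = 50.15 rad/s.
W = ΔKE = ½m(v₂² − v₁²) = 1048 J.

W ≈ 1050 J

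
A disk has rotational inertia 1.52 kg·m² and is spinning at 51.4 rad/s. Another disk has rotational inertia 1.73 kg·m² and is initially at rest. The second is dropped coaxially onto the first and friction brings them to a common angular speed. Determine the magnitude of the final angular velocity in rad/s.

|ω_f| ≈ 24.0 rad/s

The coupling torques are internal; angular momentum about the shared axis is conserved.
Taking A's sense as positive: L = (1.520)(51.4) = 78.13 kg·m²·rad/s.
Combined I = 1.520 + 1.730 = 3.250 kg·m².
ω_f = L / I = 78.13 / 3.250 = 24.04 rad/s.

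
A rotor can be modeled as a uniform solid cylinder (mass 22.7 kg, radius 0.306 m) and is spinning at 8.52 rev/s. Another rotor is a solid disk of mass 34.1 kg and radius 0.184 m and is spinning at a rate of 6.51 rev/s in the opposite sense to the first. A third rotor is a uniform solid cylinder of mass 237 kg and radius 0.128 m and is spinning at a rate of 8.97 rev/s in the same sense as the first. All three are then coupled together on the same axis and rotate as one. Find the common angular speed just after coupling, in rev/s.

No external torque acts about the common axis, so total angular momentum is conserved.
Moments of inertia: I_A = ½(22.7)(0.306)² = 1.063 kg·m²; I_B = ½(34.1)(0.184)² = 0.5772 kg·m²; I_C = ½(237)(0.128)² = 1.942 kg·m².
Taking A's sense as positive: L = (1.063)(8.52) − (0.5772)(6.51) + (1.942)(8.97) = 22.71 kg·m²·rev/s.
Combined I = 1.063 + 0.5772 + 1.942 = 3.582 kg·m².
ω_f = L / I = 22.71 / 3.582 = 6.342 rev/s.

|ω_f| ≈ 6.34 rev/s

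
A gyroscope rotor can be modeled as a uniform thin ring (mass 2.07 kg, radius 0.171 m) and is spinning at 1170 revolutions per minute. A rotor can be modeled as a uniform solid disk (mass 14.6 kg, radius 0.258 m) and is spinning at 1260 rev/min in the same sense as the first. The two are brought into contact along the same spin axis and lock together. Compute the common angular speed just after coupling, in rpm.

No external torque acts about the common axis, so total angular momentum is conserved.
Moments of inertia: I_A = (2.07)(0.171)² = 0.06053 kg·m²; I_B = ½(14.6)(0.258)² = 0.4859 kg·m².
Taking A's sense as positive: L = (0.06053)(1170) + (0.4859)(1260) = 683.1 kg·m²·rpm.
Combined I = 0.06053 + 0.4859 = 0.5464 kg·m².
ω_f = L / I = 683.1 / 0.5464 = 1250 rpm.

|ω_f| ≈ 1250 rpm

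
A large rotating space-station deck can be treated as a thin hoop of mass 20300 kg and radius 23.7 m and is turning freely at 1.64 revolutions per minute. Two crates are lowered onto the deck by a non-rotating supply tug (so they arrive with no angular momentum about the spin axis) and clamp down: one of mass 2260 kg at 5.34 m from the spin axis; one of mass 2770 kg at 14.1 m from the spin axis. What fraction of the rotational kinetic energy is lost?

No external torque acts about the spin axis; L_before = L_after.
I_p = (20300)(23.7)² = 1.140e+07 kg·m².
Added inertia Σmr² = (2260)(5.34)² + (2770)(14.1)² = 6.151e+05 kg·m²; I_f = 1.140e+07 + 6.151e+05 = 1.202e+07 kg·m².
ω_f = I_p ω_i / I_f = (1.140e+07)(1.64) / 1.202e+07 = 1.556 rpm.
KE_i = ½(1.140e+07)(0.1717 rad/s)² = 1.682e+05 J; KE_f = ½(1.202e+07)(0.1629)² = 1.595e+05 J.
Fraction lost = 0.05119.

fraction ≈ 0.0512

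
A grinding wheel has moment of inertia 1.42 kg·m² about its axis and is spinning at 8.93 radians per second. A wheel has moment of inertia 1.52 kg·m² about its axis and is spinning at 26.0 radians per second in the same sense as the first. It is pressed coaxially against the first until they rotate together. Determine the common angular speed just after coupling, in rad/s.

The coupling torques are internal; angular momentum about the shared axis is conserved.
Taking A's sense as positive: L = (1.420)(8.93) + (1.520)(26.0) = 52.20 kg·m²·rad/s.
Combined I = 1.420 + 1.520 = 2.940 kg·m².
ω_f = L / I = 52.20 / 2.940 = 17.76 rad/s.

|ω_f| ≈ 17.8 rad/s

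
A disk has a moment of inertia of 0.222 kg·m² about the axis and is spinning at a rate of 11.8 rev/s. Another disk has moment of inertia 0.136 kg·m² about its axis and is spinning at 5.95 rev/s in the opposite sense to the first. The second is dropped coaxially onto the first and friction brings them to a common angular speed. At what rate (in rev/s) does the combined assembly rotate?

The coupling torques are internal; angular momentum about the shared axis is conserved.
Taking A's sense as positive: L = (0.2220)(11.8) − (0.1360)(5.95) = 1.810 kg·m²·rev/s.
Combined I = 0.2220 + 0.1360 = 0.3580 kg·m².
ω_f = L / I = 1.810 / 0.3580 = 5.057 rev/s.

|ω_f| ≈ 5.06 rev/s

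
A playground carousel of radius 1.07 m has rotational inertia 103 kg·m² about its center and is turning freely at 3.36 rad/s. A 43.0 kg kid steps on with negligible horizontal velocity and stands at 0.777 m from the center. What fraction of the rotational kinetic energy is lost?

fraction ≈ 0.201

The added mass arrives with no angular momentum about the center, and any external torque about the center is negligible, so the system's angular momentum is conserved.
Added inertia Σmr² = (43.0)(0.777)² = 25.96 kg·m²; I_f = 103.0 + 25.96 = 129.0 kg·m².
ω_f = I_p ω_i / I_f = (103.0)(3.36) / 129.0 = 2.684 rad/s.
KE_i = ½(103.0)(3.360 rad/s)² = 581.4 J; KE_f = ½(129.0)(2.684)² = 464.4 J.
Fraction lost = 0.2013.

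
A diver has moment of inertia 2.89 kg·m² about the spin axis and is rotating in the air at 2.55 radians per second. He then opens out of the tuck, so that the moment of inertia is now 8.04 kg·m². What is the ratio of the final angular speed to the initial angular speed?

With no external torque about the axis, L is conserved: I₁ω₁ = I₂ω₂.
ω₂/ω₁ = I₁/I₂ = 2.890 / 8.040 = 0.3595.

ω₂/ω₁ ≈ 0.359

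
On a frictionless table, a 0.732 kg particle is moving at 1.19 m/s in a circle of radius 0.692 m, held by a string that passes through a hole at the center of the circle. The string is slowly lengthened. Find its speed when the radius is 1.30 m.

Central (radial) force ⇒ zero torque about the center ⇒ m v r is constant.
v₂ = v₁ r₁ / r₂ = (1.19)(0.692) / (1.30) = 0.6334 m/s.

v₂ ≈ 0.633 m/s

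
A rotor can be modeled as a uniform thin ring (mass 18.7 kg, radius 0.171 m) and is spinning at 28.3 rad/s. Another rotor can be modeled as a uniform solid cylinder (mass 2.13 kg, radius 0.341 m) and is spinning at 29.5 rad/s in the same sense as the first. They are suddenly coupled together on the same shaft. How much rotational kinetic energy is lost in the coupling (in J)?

The coupling torques are internal; angular momentum about the shared axis is conserved.
Moments of inertia: I_A = (18.7)(0.171)² = 0.5468 kg·m²; I_B = ½(2.13)(0.341)² = 0.1238 kg·m².
Taking A's sense as positive: L = (0.5468)(28.3) + (0.1238)(29.5) = 19.13 kg·m²·rad/s.
Combined I = 0.5468 + 0.1238 = 0.6706 kg·m².
ω_f = L / I = 19.13 / 0.6706 = 28.52 rad/s.
KE_i = ½ΣIω² = 272.9 J; KE_f = ½(0.6706)(28.52)² = 272.8 J.

ΔKE lost ≈ 0.0727 J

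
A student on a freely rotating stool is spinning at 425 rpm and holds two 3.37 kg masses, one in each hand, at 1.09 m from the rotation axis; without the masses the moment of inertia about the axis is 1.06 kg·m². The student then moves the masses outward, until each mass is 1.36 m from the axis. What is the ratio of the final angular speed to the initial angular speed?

ω₂/ω₁ ≈ 0.670

Angular momentum about the spin axis is conserved since the torque about it is zero.
I₁ = 1.06 + 2(3.37)(1.09)² = 9.068 kg·m²; I₂ = 1.06 + 2(3.37)(1.36)² = 13.53 kg·m².
ω₂/ω₁ = I₁/I₂ = 9.068 / 13.53 = 0.6704.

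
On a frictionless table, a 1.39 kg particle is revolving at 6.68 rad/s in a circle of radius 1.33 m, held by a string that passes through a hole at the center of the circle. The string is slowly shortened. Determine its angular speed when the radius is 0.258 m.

ω₂ ≈ 178 rad/s

The constraining force is radial, so m r² ω about the center is conserved.
ω₂ = ω₁ (r₁/r₂)² = (6.68)(1.33/0.258)² = 177.5 rad/s.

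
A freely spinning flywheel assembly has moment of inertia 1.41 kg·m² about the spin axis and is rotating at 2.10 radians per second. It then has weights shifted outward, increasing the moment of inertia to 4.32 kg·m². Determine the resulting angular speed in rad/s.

ω₂ ≈ 0.685 rad/s

Angular momentum about the spin axis is conserved since the torque about it is zero.
ω₂ = I₁ω₁ / I₂ = (1.410)(2.10 rad/s) / (4.320) = 0.6854 rad/s.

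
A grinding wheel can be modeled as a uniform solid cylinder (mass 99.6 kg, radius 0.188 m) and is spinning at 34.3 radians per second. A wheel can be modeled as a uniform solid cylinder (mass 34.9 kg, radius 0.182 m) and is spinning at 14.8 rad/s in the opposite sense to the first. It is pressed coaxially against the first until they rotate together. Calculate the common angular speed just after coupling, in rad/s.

The coupling torques are internal; angular momentum about the shared axis is conserved.
Moments of inertia: I_A = ½(99.6)(0.188)² = 1.760 kg·m²; I_B = ½(34.9)(0.182)² = 0.5780 kg·m².
Taking A's sense as positive: L = (1.760)(34.3) − (0.5780)(14.8) = 51.82 kg·m²·rad/s.
Combined I = 1.760 + 0.5780 = 2.338 kg·m².
ω_f = L / I = 51.82 / 2.338 = 22.16 rad/s.

|ω_f| ≈ 22.2 rad/s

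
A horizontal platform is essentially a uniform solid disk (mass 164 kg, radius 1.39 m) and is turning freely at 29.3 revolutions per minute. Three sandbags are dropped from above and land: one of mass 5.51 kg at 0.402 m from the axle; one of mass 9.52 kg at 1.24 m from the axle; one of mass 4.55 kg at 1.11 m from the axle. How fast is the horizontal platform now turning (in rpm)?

ω_f ≈ 25.9 rpm

The added mass arrives with no angular momentum about the axle, and any external torque about the axle is negligible, so the system's angular momentum is conserved.
I_p = ½(164)(1.39)² = 158.4 kg·m².
Added inertia Σmr² = (5.51)(0.402)² + (9.52)(1.24)² + (4.55)(1.11)² = 21.13 kg·m²; I_f = 158.4 + 21.13 = 179.6 kg·m².
ω_f = I_p ω_i / I_f = (158.4)(29.3) / 179.6 = 25.85 rpm.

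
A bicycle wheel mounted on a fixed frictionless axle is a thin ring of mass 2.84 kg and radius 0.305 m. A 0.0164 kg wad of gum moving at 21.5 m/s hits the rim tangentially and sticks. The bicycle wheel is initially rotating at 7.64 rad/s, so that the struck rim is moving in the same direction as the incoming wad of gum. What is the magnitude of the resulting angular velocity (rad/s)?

|ω_f| ≈ 8.00 rad/s

About the axle the impulsive forces during the collision are internal, so angular momentum about that axis is conserved.
I_p = (2.84)(0.305)² = 0.2642 kg·m². Taking the sense of the wad of gum's angular momentum as positive, L_{wad} = m v R = (0.0164)(21.5)(0.305) = 0.1075 kg·m²/s.
L_i = +I_p ω_p + m v R = +(0.2642)(7.64) + 0.1075 = 2.126 kg·m²/s.
After sticking, I_f = I_p + m R² = 0.2642 + (0.0164)(0.305)² = 0.2657 kg·m².
ω_f = L_i / I_f = 2.126 / 0.2657 = 8.001 rad/s.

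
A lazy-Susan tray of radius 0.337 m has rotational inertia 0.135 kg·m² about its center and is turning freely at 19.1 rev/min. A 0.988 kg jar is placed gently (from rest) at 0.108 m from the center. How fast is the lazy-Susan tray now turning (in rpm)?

The added mass arrives with no angular momentum about the center, and any external torque about the center is negligible, so the system's angular momentum is conserved.
Added inertia Σmr² = (0.988)(0.108)² = 0.01152 kg·m²; I_f = 0.1350 + 0.01152 = 0.1465 kg·m².
ω_f = I_p ω_i / I_f = (0.1350)(19.1) / 0.1465 = 17.60 rpm.

ω_f ≈ 17.6 rpm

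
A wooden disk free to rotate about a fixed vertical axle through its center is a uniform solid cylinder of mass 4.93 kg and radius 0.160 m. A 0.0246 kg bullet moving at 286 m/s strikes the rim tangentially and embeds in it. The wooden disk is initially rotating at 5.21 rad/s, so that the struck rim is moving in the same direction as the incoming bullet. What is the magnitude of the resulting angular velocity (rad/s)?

|ω_f| ≈ 22.8 rad/s

About the axle the impulsive forces during the collision are internal, so angular momentum about that axis is conserved.
I_p = ½(4.93)(0.160)² = 0.06310 kg·m². Taking the sense of the bullet's angular momentum as positive, L_{bullet} = m v R = (0.0246)(286)(0.160) = 1.126 kg·m²/s.
L_i = +I_p ω_p + m v R = +(0.06310)(5.21) + 1.126 = 1.454 kg·m²/s.
After sticking, I_f = I_p + m R² = 0.06310 + (0.0246)(0.160)² = 0.06373 kg·m².
ω_f = L_i / I_f = 1.454 / 0.06373 = 22.82 rad/s.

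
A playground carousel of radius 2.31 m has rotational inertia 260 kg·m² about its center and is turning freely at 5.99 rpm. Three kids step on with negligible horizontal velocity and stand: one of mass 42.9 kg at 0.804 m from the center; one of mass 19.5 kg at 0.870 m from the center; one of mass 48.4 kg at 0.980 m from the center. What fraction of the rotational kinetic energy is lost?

fraction ≈ 0.255

The added mass arrives with no angular momentum about the center, and any external torque about the center is negligible, so the system's angular momentum is conserved.
Added inertia Σmr² = (42.9)(0.804)² + (19.5)(0.870)² + (48.4)(0.980)² = 88.97 kg·m²; I_f = 260.0 + 88.97 = 349.0 kg·m².
ω_f = I_p ω_i / I_f = (260.0)(5.99) / 349.0 = 4.463 rpm.
KE_i = ½(260.0)(0.6273 rad/s)² = 51.15 J; KE_f = ½(349.0)(0.4673)² = 38.11 J.
Fraction lost = 0.2550.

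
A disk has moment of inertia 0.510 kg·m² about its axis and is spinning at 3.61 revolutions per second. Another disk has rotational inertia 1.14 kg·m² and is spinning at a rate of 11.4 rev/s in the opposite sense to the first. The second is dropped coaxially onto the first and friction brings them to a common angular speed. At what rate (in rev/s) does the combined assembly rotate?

No external torque acts about the common axis, so total angular momentum is conserved.
Taking A's sense as positive: L = (0.5100)(3.61) − (1.140)(11.4) = -11.15 kg·m²·rev/s.
Combined I = 0.5100 + 1.140 = 1.650 kg·m².
ω_f = L / I = -11.15 / 1.650 = -6.761 rev/s.

|ω_f| ≈ 6.76 rev/s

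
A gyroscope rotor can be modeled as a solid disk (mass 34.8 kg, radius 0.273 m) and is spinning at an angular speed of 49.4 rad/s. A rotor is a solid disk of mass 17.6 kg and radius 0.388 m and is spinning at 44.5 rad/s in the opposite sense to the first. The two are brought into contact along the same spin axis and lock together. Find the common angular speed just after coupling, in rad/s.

|ω_f| ≈ 1.95 rad/s

No external torque acts about the common axis, so total angular momentum is conserved.
Moments of inertia: I_A = ½(34.8)(0.273)² = 1.297 kg·m²; I_B = ½(17.6)(0.388)² = 1.325 kg·m².
Taking A's sense as positive: L = (1.297)(49.4) − (1.325)(44.5) = 5.109 kg·m²·rad/s.
Combined I = 1.297 + 1.325 = 2.622 kg·m².
ω_f = L / I = 5.109 / 2.622 = 1.949 rad/s.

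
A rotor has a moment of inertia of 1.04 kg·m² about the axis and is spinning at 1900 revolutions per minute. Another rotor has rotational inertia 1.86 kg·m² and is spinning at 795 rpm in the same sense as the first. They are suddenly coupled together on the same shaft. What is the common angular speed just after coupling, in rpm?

The coupling torques are internal; angular momentum about the shared axis is conserved.
Taking A's sense as positive: L = (1.040)(1900) + (1.860)(795) = 3455 kg·m²·rpm.
Combined I = 1.040 + 1.860 = 2.900 kg·m².
ω_f = L / I = 3455 / 2.900 = 1191 rpm.

|ω_f| ≈ 1190 rpm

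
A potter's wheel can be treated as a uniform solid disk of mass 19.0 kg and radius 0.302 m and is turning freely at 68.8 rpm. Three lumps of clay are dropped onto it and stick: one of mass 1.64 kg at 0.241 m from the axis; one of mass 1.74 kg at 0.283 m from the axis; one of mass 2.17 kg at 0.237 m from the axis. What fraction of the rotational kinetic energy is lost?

fraction ≈ 0.292

The added mass arrives with no angular momentum about the axis, and any external torque about the axis is negligible, so the system's angular momentum is conserved.
I_p = ½(19.0)(0.302)² = 0.8664 kg·m².
Added inertia Σmr² = (1.64)(0.241)² + (1.74)(0.283)² + (2.17)(0.237)² = 0.3565 kg·m²; I_f = 0.8664 + 0.3565 = 1.223 kg·m².
ω_f = I_p ω_i / I_f = (0.8664)(68.8) / 1.223 = 48.74 rpm.
KE_i = ½(0.8664)(7.205 rad/s)² = 22.49 J; KE_f = ½(1.223)(5.104)² = 15.93 J.
Fraction lost = 0.2915.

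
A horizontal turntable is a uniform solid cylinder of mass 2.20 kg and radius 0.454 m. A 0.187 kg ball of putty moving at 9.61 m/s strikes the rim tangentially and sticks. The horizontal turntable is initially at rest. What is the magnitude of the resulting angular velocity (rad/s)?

The axle reaction passes through the axle and exerts no torque about it; angular momentum about the axle is conserved through the impact.
I_p = ½(2.20)(0.454)² = 0.2267 kg·m². Taking the sense of the ball of putty's angular momentum as positive, L_{ball} = m v R = (0.187)(9.61)(0.454) = 0.8159 kg·m²/s.
L_i = 0 + 0.8159 = 0.8159 kg·m²/s.
After sticking, I_f = I_p + m R² = 0.2267 + (0.187)(0.454)² = 0.2653 kg·m².
ω_f = L_i / I_f = 0.8159 / 0.2653 = 3.076 rad/s.

|ω_f| ≈ 3.08 rad/s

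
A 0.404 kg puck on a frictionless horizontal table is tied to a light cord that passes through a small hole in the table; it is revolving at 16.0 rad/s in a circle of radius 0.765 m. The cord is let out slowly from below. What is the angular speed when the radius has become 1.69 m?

ω₂ ≈ 3.28 rad/s

The constraining force is radial, so m r² ω about the center is conserved.
ω₂ = ω₁ (r₁/r₂)² = (16.0)(0.765/1.69)² = 3.278 rad/s.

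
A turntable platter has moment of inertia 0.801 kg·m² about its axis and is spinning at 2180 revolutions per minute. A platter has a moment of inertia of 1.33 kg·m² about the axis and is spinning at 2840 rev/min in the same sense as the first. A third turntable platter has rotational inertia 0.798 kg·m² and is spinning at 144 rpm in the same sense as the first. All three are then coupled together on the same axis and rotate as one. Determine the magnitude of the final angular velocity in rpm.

The coupling torques are internal; angular momentum about the shared axis is conserved.
Taking A's sense as positive: L = (0.8010)(2180) + (1.330)(2840) + (0.7980)(144) = 5638 kg·m²·rpm.
Combined I = 0.8010 + 1.330 + 0.7980 = 2.929 kg·m².
ω_f = L / I = 5638 / 2.929 = 1925 rpm.

|ω_f| ≈ 1920 rpm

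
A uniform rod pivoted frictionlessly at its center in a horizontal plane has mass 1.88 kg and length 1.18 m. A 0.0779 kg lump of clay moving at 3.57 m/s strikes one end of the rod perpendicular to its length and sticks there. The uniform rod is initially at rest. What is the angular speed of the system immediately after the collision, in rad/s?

|ω_f| ≈ 0.669 rad/s

The axle reaction passes through the pivot and exerts no torque about it; angular momentum about the pivot is conserved through the impact.
I_p = (1/12)(1.88)(1.18)² = 0.2181 kg·m². Taking the sense of the lump of clay's angular momentum as positive, L_{lump} = m v R = (0.0779)(3.57)(1.18/2) = 0.1641 kg·m²/s.
L_i = 0 + 0.1641 = 0.1641 kg·m²/s.
After sticking, I_f = I_p + m R² = 0.2181 + (0.0779)(1.18/2)² = 0.2453 kg·m².
ω_f = L_i / I_f = 0.1641 / 0.2453 = 0.6690 rad/s.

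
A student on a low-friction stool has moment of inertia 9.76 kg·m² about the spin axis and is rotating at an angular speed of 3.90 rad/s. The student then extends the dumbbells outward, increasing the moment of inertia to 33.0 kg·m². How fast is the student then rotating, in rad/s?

Angular momentum about the spin axis is conserved since the torque about it is zero.
ω₂ = I₁ω₁ / I₂ = (9.760)(3.90 rad/s) / (33.00) = 1.153 rad/s.

ω₂ ≈ 1.15 rad/s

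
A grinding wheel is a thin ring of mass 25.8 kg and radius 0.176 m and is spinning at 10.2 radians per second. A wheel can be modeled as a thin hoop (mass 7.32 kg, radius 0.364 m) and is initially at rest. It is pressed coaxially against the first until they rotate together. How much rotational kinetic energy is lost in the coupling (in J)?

ΔKE lost ≈ 22.8 J

No external torque acts about the common axis, so total angular momentum is conserved.
Moments of inertia: I_A = (25.8)(0.176)² = 0.7992 kg·m²; I_B = (7.32)(0.364)² = 0.9699 kg·m².
Taking A's sense as positive: L = (0.7992)(10.2) = 8.152 kg·m²·rad/s.
Combined I = 0.7992 + 0.9699 = 1.769 kg·m².
ω_f = L / I = 8.152 / 1.769 = 4.608 rad/s.
KE_i = ½ΣIω² = 41.57 J; KE_f = ½(1.769)(4.608)² = 18.78 J.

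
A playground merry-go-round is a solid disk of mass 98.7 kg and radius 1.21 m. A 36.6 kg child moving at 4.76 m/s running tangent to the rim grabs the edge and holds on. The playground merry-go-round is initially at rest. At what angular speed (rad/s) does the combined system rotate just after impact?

|ω_f| ≈ 1.68 rad/s

About the axle the impulsive forces during the collision are internal, so angular momentum about that axis is conserved.
I_p = ½(98.7)(1.21)² = 72.25 kg·m². Taking the sense of the child's angular momentum as positive, L_{child} = m v R = (36.6)(4.76)(1.21) = 210.8 kg·m²/s.
L_i = 0 + 210.8 = 210.8 kg·m²/s.
After sticking, I_f = I_p + m R² = 72.25 + (36.6)(1.21)² = 125.8 kg·m².
ω_f = L_i / I_f = 210.8 / 125.8 = 1.675 rad/s.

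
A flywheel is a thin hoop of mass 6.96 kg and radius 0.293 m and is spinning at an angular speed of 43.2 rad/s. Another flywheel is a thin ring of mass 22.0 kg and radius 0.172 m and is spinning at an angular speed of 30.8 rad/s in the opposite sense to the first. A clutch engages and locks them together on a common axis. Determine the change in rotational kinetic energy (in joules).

ΔKE ≈ -853 J

No external torque acts about the common axis, so total angular momentum is conserved.
Moments of inertia: I_A = (6.96)(0.293)² = 0.5975 kg·m²; I_B = (22.0)(0.172)² = 0.6508 kg·m².
Taking A's sense as positive: L = (0.5975)(43.2) − (0.6508)(30.8) = 5.766 kg·m²·rad/s.
Combined I = 0.5975 + 0.6508 = 1.248 kg·m².
ω_f = L / I = 5.766 / 1.248 = 4.619 rad/s.
KE_i = ½ΣIω² = 866.3 J; KE_f = ½(1.248)(4.619)² = 13.32 J.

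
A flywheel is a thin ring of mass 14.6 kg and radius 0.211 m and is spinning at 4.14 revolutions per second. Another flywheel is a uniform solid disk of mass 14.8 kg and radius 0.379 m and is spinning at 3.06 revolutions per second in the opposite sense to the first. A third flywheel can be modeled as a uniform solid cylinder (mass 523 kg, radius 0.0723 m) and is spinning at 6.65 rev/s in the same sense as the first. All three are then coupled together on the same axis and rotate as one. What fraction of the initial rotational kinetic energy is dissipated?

No external torque acts about the common axis, so total angular momentum is conserved.
Moments of inertia: I_A = (14.6)(0.211)² = 0.6500 kg·m²; I_B = ½(14.8)(0.379)² = 1.063 kg·m²; I_C = ½(523)(0.0723)² = 1.367 kg·m².
Taking A's sense as positive: L = (0.6500)(4.14) − (1.063)(3.06) + (1.367)(6.65) = 8.529 kg·m²·rev/s.
Combined I = 0.6500 + 1.063 + 1.367 = 3.080 kg·m².
ω_f = L / I = 8.529 / 3.080 = 2.769 rev/s.
KE_i = ½ΣIω² = 1610 J; KE_f = ½(3.080)(17.40)² = 466.2 J.
Fraction dissipated = (KE_i − KE_f)/KE_i = 0.7104.

fraction ≈ 0.710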